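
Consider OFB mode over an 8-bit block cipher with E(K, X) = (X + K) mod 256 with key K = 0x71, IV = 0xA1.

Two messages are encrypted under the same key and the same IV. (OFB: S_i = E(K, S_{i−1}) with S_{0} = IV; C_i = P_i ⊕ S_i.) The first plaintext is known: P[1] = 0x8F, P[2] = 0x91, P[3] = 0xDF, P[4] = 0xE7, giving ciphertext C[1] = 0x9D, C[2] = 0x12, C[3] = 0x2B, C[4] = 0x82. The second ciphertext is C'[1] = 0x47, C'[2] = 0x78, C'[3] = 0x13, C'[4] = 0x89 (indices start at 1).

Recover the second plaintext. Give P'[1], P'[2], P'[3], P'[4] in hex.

In OFB with a reused IV, both messages share the same keystream S_i, so C_i ⊕ C'_i = P_i ⊕ P'_i and thus P'_i = P_i ⊕ C_i ⊕ C'_i.
P'[1]: 0x8F ⊕ 0x9D ⊕ 0x47 = 0x55.
P'[2]: 0x91 ⊕ 0x12 ⊕ 0x78 = 0xFB.
P'[3]: 0xDF ⊕ 0x2B ⊕ 0x13 = 0xE7.
P'[4]: 0xE7 ⊕ 0x82 ⊕ 0x89 = 0xEC.

P'[1] = 0x55, P'[2] = 0xFB, P'[3] = 0xE7, P'[4] = 0xEC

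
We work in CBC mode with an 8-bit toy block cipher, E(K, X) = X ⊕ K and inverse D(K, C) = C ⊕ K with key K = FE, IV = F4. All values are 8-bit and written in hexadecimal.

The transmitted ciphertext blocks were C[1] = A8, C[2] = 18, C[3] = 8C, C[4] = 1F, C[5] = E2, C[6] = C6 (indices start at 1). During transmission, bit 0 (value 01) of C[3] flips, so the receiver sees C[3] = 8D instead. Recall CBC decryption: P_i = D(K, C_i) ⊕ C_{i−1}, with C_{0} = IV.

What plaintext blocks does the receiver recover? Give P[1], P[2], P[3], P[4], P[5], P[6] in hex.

P[1] = A2, P[2] = 4E, P[3] = 6B, P[4] = 6C, P[5] = 03, P[6] = DA

Only C[3] changed, to 8D. In CBC, a change in C_i garbles P_i and flips the same bit in P_{i+1}. Decrypting the received ciphertext:
P[1]: D(K, A8) = 56; 56 ⊕ F4 = A2.
P[2]: D(K, 18) = E6; E6 ⊕ A8 = 4E.
P[3]: D(K, 8D) = 73; 73 ⊕ 18 = 6B.
P[4]: D(K, 1F) = E1; E1 ⊕ 8D = 6C.
P[5]: D(K, E2) = 1C; 1C ⊕ 1F = 03.
P[6]: D(K, C6) = 38; 38 ⊕ E2 = DA.
Blocks that differ from the original plaintext: P[3], P[4].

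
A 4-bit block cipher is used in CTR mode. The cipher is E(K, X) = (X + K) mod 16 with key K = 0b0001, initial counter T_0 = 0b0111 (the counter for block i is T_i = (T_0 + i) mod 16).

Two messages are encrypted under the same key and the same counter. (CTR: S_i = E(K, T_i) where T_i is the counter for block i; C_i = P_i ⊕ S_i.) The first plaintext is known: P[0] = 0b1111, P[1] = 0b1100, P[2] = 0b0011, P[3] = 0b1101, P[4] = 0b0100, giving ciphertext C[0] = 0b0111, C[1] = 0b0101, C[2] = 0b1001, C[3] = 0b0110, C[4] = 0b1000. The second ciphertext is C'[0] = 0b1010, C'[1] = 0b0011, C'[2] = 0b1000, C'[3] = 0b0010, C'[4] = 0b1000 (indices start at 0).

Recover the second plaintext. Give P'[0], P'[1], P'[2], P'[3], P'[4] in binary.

P'[0] = 0b0010, P'[1] = 0b1010, P'[2] = 0b0010, P'[3] = 0b1001, P'[4] = 0b0100

In CTR with a reused counter, both messages share the same keystream S_i, so C_i ⊕ C'_i = P_i ⊕ P'_i and thus P'_i = P_i ⊕ C_i ⊕ C'_i.
P'[0]: 0b1111 ⊕ 0b0111 ⊕ 0b1010 = 0b0010.
P'[1]: 0b1100 ⊕ 0b0101 ⊕ 0b0011 = 0b1010.
P'[2]: 0b0011 ⊕ 0b1001 ⊕ 0b1000 = 0b0010.
P'[3]: 0b1101 ⊕ 0b0110 ⊕ 0b0010 = 0b1001.
P'[4]: 0b0100 ⊕ 0b1000 ⊕ 0b1000 = 0b0100.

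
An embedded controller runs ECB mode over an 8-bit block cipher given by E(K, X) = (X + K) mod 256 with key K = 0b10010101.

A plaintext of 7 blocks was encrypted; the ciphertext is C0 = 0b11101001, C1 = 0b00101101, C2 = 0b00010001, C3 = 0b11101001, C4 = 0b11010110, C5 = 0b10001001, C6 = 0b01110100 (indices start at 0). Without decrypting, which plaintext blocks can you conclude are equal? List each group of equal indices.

P0 = P3

ECB encrypts each block independently with the same key, so equal ciphertext blocks imply equal plaintext blocks.
C0 = C3 = 0b11101001, so P0 = P3.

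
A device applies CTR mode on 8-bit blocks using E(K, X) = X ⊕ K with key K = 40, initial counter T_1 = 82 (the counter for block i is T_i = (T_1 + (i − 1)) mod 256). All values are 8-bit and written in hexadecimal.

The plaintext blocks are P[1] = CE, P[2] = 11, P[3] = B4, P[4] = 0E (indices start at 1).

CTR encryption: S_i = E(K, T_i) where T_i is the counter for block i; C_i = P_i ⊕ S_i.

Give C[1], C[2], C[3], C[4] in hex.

C[1] = 0C, C[2] = D2, C[3] = 70, C[4] = CB

C[1]: T = 82, S = E(K, T) = C2; CE ⊕ C2 = 0C.
C[2]: T = 83, S = E(K, T) = C3; 11 ⊕ C3 = D2.
C[3]: T = 84, S = E(K, T) = C4; B4 ⊕ C4 = 70.
C[4]: T = 85, S = E(K, T) = C5; 0E ⊕ C5 = CB.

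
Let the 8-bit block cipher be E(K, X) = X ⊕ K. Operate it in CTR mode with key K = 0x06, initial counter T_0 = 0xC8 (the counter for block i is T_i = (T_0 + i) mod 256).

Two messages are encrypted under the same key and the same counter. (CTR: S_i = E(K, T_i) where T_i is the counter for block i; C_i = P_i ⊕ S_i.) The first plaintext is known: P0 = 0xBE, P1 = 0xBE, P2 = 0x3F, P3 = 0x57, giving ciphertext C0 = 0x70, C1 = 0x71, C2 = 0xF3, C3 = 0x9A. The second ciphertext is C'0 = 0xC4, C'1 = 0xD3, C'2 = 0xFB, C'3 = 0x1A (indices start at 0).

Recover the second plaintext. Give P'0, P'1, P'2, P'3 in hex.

P'0 = 0x0A, P'1 = 0x1C, P'2 = 0x37, P'3 = 0xD7

In CTR with a reused counter, both messages share the same keystream S_i, so C_i ⊕ C'_i = P_i ⊕ P'_i and thus P'_i = P_i ⊕ C_i ⊕ C'_i.
P'0: 0xBE ⊕ 0x70 ⊕ 0xC4 = 0x0A.
P'1: 0xBE ⊕ 0x71 ⊕ 0xD3 = 0x1C.
P'2: 0x3F ⊕ 0xF3 ⊕ 0xFB = 0x37.
P'3: 0x57 ⊕ 0x9A ⊕ 0x1A = 0xD7.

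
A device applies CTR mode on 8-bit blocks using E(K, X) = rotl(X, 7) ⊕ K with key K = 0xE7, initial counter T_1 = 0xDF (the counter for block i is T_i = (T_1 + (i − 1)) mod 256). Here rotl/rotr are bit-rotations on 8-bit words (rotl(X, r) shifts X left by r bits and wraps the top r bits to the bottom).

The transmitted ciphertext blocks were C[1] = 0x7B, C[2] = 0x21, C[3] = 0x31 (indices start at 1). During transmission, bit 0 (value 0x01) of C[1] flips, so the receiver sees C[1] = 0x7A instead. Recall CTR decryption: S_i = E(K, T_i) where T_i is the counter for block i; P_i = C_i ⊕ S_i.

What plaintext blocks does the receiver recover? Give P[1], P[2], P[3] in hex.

Only C[1] changed, to 0x7A. In CTR, a change in C_i flips the same bit in P_i only; the keystream is unaffected. Decrypting the received ciphertext:
P[1]: T = 0xDF, S = E(K, T) = 0x08; 0x7A ⊕ 0x08 = 0x72.
P[2]: T = 0xE0, S = E(K, T) = 0x97; 0x21 ⊕ 0x97 = 0xB6.
P[3]: T = 0xE1, S = E(K, T) = 0x17; 0x31 ⊕ 0x17 = 0x26.
Blocks that differ from the original plaintext: P[1].

P[1] = 0x72, P[2] = 0xB6, P[3] = 0x26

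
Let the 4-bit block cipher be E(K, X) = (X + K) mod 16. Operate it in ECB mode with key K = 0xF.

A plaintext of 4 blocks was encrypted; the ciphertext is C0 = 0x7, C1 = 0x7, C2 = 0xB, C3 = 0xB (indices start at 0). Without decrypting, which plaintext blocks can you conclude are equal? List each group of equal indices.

P0 = P1; P2 = P3

ECB encrypts each block independently with the same key, so equal ciphertext blocks imply equal plaintext blocks.
C0 = C1 = 0x7, so P0 = P1.
C2 = C3 = 0xB, so P2 = P3.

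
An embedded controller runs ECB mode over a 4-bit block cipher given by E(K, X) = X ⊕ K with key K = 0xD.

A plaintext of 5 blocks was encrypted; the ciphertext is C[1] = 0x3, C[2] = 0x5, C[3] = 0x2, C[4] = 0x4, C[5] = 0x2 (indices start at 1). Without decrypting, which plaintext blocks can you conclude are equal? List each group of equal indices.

ECB encrypts each block independently with the same key, so equal ciphertext blocks imply equal plaintext blocks.
C[3] = C[5] = 0x2, so P[3] = P[5].

P[3] = P[5]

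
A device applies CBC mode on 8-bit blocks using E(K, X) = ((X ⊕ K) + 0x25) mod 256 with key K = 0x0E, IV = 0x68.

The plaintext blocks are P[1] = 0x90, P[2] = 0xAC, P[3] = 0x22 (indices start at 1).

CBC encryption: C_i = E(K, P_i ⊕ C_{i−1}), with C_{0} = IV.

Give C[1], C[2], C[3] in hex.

C[1] = 0x1B, C[2] = 0xDE, C[3] = 0x17

C[1]: P[1] ⊕ 0x68 = 0xF8; E(K, 0xF8) = 0x1B.
C[2]: P[2] ⊕ 0x1B = 0xB7; E(K, 0xB7) = 0xDE.
C[3]: P[3] ⊕ 0xDE = 0xFC; E(K, 0xFC) = 0x17.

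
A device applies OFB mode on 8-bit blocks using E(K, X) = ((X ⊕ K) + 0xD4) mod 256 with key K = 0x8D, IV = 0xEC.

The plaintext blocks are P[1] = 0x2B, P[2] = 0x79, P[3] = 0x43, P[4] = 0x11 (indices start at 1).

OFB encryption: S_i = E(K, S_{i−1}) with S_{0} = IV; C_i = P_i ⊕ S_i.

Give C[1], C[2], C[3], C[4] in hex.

C[1]: S = E(K, 0xEC) = 0x35; 0x2B ⊕ 0x35 = 0x1E.
C[2]: S = E(K, 0x35) = 0x8C; 0x79 ⊕ 0x8C = 0xF5.
C[3]: S = E(K, 0x8C) = 0xD5; 0x43 ⊕ 0xD5 = 0x96.
C[4]: S = E(K, 0xD5) = 0x2C; 0x11 ⊕ 0x2C = 0x3D.

C[1] = 0x1E, C[2] = 0xF5, C[3] = 0x96, C[4] = 0x3D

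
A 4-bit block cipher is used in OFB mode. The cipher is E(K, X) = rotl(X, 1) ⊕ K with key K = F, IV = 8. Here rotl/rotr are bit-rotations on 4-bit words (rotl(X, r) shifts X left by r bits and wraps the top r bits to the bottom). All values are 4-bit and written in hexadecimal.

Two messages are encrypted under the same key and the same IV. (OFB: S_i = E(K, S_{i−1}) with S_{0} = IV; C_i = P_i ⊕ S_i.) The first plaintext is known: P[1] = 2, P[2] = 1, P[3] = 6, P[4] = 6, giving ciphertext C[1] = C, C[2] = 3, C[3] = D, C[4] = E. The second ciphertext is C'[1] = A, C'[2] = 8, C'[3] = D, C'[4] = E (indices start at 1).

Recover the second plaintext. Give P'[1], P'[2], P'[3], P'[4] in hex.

P'[1] = 4, P'[2] = A, P'[3] = 6, P'[4] = 6

In OFB with a reused IV, both messages share the same keystream S_i, so C_i ⊕ C'_i = P_i ⊕ P'_i and thus P'_i = P_i ⊕ C_i ⊕ C'_i.
P'[1]: 2 ⊕ C ⊕ A = 4.
P'[2]: 1 ⊕ 3 ⊕ 8 = A.
P'[3]: 6 ⊕ D ⊕ D = 6.
P'[4]: 6 ⊕ E ⊕ E = 6.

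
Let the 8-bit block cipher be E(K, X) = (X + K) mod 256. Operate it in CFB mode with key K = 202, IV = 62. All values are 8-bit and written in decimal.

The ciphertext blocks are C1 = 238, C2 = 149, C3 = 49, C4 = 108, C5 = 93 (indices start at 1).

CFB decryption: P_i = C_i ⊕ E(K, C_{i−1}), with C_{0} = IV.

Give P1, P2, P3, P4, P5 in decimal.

P1: E(K, 62) = 8; 238 ⊕ 8 = 230.
P2: E(K, 238) = 184; 149 ⊕ 184 = 45.
P3: E(K, 149) = 95; 49 ⊕ 95 = 110.
P4: E(K, 49) = 251; 108 ⊕ 251 = 151.
P5: E(K, 108) = 54; 93 ⊕ 54 = 107.

P1 = 230, P2 = 45, P3 = 110, P4 = 151, P5 = 107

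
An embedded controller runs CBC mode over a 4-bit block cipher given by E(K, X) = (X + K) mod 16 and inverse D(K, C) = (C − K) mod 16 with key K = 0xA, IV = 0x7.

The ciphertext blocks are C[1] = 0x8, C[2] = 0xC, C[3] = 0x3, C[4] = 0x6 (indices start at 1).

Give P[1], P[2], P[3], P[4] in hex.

P[1] = 0x9, P[2] = 0xA, P[3] = 0x5, P[4] = 0xF

CBC decryption: P_i = D(K, C_i) ⊕ C_{i−1}, with C_{0} = IV.
P[1]: D(K, 0x8) = 0xE; 0xE ⊕ 0x7 = 0x9.
P[2]: D(K, 0xC) = 0x2; 0x2 ⊕ 0x8 = 0xA.
P[3]: D(K, 0x3) = 0x9; 0x9 ⊕ 0xC = 0x5.
P[4]: D(K, 0x6) = 0xC; 0xC ⊕ 0x3 = 0xF.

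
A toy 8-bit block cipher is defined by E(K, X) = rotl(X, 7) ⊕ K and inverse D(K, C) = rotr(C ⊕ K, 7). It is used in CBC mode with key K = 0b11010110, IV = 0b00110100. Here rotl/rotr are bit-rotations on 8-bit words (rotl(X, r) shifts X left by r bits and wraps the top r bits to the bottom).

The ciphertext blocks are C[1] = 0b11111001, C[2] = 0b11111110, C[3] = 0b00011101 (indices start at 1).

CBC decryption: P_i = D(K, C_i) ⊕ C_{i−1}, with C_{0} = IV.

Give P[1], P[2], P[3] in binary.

P[1] = 0b01101010, P[2] = 0b10101001, P[3] = 0b01101001

P[1]: D(K, 0b11111001) = 0b01011110; 0b01011110 ⊕ 0b00110100 = 0b01101010.
P[2]: D(K, 0b11111110) = 0b01010000; 0b01010000 ⊕ 0b11111001 = 0b10101001.
P[3]: D(K, 0b00011101) = 0b10010111; 0b10010111 ⊕ 0b11111110 = 0b01101001.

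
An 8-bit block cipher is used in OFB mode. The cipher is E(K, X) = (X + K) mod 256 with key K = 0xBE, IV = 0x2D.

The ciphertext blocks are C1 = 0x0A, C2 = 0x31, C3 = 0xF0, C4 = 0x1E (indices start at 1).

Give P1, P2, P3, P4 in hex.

OFB decryption: S_i = E(K, S_{i−1}) with S_{0} = IV; P_i = C_i ⊕ S_i.
P1: S = E(K, 0x2D) = 0xEB; 0x0A ⊕ 0xEB = 0xE1.
P2: S = E(K, 0xEB) = 0xA9; 0x31 ⊕ 0xA9 = 0x98.
P3: S = E(K, 0xA9) = 0x67; 0xF0 ⊕ 0x67 = 0x97.
P4: S = E(K, 0x67) = 0x25; 0x1E ⊕ 0x25 = 0x3B.

P1 = 0xE1, P2 = 0x98, P3 = 0x97, P4 = 0x3B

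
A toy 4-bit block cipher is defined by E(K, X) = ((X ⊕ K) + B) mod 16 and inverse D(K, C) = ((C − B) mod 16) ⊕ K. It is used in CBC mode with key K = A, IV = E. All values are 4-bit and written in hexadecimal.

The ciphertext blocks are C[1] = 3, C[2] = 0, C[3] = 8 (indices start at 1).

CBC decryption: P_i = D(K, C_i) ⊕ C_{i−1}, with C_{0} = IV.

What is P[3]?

P[3]: D(K, 8) = 7; 7 ⊕ 0 = 7.

P[3] = 7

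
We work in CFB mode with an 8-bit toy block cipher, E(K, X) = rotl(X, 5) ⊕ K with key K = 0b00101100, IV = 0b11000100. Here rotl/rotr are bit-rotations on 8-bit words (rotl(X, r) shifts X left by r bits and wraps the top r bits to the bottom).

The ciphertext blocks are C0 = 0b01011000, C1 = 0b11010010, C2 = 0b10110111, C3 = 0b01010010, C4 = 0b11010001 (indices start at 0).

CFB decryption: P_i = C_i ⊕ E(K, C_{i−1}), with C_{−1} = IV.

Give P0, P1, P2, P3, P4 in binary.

P0: E(K, 0b11000100) = 0b10110100; 0b01011000 ⊕ 0b10110100 = 0b11101100.
P1: E(K, 0b01011000) = 0b00100111; 0b11010010 ⊕ 0b00100111 = 0b11110101.
P2: E(K, 0b11010010) = 0b01110110; 0b10110111 ⊕ 0b01110110 = 0b11000001.
P3: E(K, 0b10110111) = 0b11011010; 0b01010010 ⊕ 0b11011010 = 0b10001000.
P4: E(K, 0b01010010) = 0b01100110; 0b11010001 ⊕ 0b01100110 = 0b10110111.

P0 = 0b11101100, P1 = 0b11110101, P2 = 0b11000001, P3 = 0b10001000, P4 = 0b10110111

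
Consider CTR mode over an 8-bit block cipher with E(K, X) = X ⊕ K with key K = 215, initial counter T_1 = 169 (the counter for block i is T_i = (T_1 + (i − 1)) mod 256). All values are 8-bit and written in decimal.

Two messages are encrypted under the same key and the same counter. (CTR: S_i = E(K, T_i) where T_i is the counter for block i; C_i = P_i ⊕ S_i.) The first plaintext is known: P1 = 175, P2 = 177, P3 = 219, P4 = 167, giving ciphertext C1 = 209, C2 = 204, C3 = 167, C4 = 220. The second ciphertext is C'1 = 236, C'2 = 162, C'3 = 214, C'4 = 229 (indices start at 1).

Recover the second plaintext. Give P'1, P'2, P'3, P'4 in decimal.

In CTR with a reused counter, both messages share the same keystream S_i, so C_i ⊕ C'_i = P_i ⊕ P'_i and thus P'_i = P_i ⊕ C_i ⊕ C'_i.
P'1: 175 ⊕ 209 ⊕ 236 = 146.
P'2: 177 ⊕ 204 ⊕ 162 = 223.
P'3: 219 ⊕ 167 ⊕ 214 = 170.
P'4: 167 ⊕ 220 ⊕ 229 = 158.

P'1 = 146, P'2 = 223, P'3 = 170, P'4 = 158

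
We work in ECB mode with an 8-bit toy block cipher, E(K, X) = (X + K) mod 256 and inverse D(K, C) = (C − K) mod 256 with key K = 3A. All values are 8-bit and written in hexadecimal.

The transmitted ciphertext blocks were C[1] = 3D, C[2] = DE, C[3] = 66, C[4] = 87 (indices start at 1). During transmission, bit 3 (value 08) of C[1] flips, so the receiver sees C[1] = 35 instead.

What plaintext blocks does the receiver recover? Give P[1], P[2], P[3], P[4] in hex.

ECB decryption: P_i = D(K, C_i).
Only C[1] changed, to 35. In ECB, a change in C_i affects only P_i. Decrypting the received ciphertext:
P[1]: D(K, 35) = FB.
P[2]: D(K, DE) = A4.
P[3]: D(K, 66) = 2C.
P[4]: D(K, 87) = 4D.
Blocks that differ from the original plaintext: P[1].

P[1] = FB, P[2] = A4, P[3] = 2C, P[4] = 4D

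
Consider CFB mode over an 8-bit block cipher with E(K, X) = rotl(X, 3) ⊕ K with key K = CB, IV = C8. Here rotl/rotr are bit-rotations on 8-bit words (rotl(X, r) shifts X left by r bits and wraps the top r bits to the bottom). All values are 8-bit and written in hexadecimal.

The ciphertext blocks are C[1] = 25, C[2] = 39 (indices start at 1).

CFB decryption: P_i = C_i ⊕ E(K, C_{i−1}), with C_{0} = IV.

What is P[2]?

P[2]: E(K, 25) = E2; 39 ⊕ E2 = DB.

P[2] = DB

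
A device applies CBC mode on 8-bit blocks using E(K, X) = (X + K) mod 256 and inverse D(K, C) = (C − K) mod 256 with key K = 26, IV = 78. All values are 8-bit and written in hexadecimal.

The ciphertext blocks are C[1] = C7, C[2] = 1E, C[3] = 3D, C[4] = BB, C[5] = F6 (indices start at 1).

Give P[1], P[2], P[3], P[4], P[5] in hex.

CBC decryption: P_i = D(K, C_i) ⊕ C_{i−1}, with C_{0} = IV.
P[1]: D(K, C7) = A1; A1 ⊕ 78 = D9.
P[2]: D(K, 1E) = F8; F8 ⊕ C7 = 3F.
P[3]: D(K, 3D) = 17; 17 ⊕ 1E = 09.
P[4]: D(K, BB) = 95; 95 ⊕ 3D = A8.
P[5]: D(K, F6) = D0; D0 ⊕ BB = 6B.

P[1] = D9, P[2] = 3F, P[3] = 09, P[4] = A8, P[5] = 6B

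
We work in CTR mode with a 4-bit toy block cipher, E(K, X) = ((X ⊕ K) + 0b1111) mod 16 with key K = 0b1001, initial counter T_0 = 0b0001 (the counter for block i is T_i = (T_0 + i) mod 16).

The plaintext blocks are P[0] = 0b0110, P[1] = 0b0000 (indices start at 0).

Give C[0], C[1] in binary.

CTR encryption: S_i = E(K, T_i) where T_i is the counter for block i; C_i = P_i ⊕ S_i.
C[0]: T = 0b0001, S = E(K, T) = 0b0111; 0b0110 ⊕ 0b0111 = 0b0001.
C[1]: T = 0b0010, S = E(K, T) = 0b1010; 0b0000 ⊕ 0b1010 = 0b1010.

C[0] = 0b0001, C[1] = 0b1010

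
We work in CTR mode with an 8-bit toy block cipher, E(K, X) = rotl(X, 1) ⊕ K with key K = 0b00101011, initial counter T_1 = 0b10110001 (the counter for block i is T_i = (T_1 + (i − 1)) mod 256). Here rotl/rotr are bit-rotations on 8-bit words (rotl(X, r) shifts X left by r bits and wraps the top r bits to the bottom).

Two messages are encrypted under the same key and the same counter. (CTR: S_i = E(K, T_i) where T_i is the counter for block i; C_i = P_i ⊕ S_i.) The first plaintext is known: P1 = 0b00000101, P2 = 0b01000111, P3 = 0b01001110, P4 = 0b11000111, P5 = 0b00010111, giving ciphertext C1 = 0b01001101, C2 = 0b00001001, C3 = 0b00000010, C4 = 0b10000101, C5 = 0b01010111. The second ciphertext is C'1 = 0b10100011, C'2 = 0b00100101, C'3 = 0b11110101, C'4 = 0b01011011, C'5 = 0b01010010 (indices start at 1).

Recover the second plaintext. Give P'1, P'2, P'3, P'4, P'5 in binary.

P'1 = 0b11101011, P'2 = 0b01101011, P'3 = 0b10111001, P'4 = 0b00011001, P'5 = 0b00010010

In CTR with a reused counter, both messages share the same keystream S_i, so C_i ⊕ C'_i = P_i ⊕ P'_i and thus P'_i = P_i ⊕ C_i ⊕ C'_i.
P'1: 0b00000101 ⊕ 0b01001101 ⊕ 0b10100011 = 0b11101011.
P'2: 0b01000111 ⊕ 0b00001001 ⊕ 0b00100101 = 0b01101011.
P'3: 0b01001110 ⊕ 0b00000010 ⊕ 0b11110101 = 0b10111001.
P'4: 0b11000111 ⊕ 0b10000101 ⊕ 0b01011011 = 0b00011001.
P'5: 0b00010111 ⊕ 0b01010111 ⊕ 0b01010010 = 0b00010010.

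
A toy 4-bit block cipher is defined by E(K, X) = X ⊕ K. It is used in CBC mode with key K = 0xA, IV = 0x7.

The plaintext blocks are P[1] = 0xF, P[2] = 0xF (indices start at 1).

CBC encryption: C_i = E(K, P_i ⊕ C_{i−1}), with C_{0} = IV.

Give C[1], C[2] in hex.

C[1]: P[1] ⊕ 0x7 = 0x8; E(K, 0x8) = 0x2.
C[2]: P[2] ⊕ 0x2 = 0xD; E(K, 0xD) = 0x7.

C[1] = 0x2, C[2] = 0x7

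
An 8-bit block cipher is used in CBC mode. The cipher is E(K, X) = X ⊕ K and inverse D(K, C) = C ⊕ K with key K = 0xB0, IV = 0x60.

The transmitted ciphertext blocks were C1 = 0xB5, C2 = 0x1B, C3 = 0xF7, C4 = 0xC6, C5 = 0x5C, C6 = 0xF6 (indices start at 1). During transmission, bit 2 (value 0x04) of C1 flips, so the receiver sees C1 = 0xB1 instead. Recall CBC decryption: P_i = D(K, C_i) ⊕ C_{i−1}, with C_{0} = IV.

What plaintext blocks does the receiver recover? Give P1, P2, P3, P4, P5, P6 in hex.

Only C1 changed, to 0xB1. In CBC, a change in C_i garbles P_i and flips the same bit in P_{i+1}. Decrypting the received ciphertext:
P1: D(K, 0xB1) = 0x01; 0x01 ⊕ 0x60 = 0x61.
P2: D(K, 0x1B) = 0xAB; 0xAB ⊕ 0xB1 = 0x1A.
P3: D(K, 0xF7) = 0x47; 0x47 ⊕ 0x1B = 0x5C.
P4: D(K, 0xC6) = 0x76; 0x76 ⊕ 0xF7 = 0x81.
P5: D(K, 0x5C) = 0xEC; 0xEC ⊕ 0xC6 = 0x2A.
P6: D(K, 0xF6) = 0x46; 0x46 ⊕ 0x5C = 0x1A.
Blocks that differ from the original plaintext: P1, P2.

P1 = 0x61, P2 = 0x1A, P3 = 0x5C, P4 = 0x81, P5 = 0x2A, P6 = 0x1A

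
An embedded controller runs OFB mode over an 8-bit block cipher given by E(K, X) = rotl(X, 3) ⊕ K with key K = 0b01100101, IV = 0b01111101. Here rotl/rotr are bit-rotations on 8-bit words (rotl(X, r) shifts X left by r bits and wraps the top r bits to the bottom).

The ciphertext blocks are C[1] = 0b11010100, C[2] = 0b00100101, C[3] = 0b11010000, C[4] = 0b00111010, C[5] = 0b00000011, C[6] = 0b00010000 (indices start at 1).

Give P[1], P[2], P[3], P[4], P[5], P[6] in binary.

OFB decryption: S_i = E(K, S_{i−1}) with S_{0} = IV; P_i = C_i ⊕ S_i.
P[1]: S = E(K, 0b01111101) = 0b10001110; 0b11010100 ⊕ 0b10001110 = 0b01011010.
P[2]: S = E(K, 0b10001110) = 0b00010001; 0b00100101 ⊕ 0b00010001 = 0b00110100.
P[3]: S = E(K, 0b00010001) = 0b11101101; 0b11010000 ⊕ 0b11101101 = 0b00111101.
P[4]: S = E(K, 0b11101101) = 0b00001010; 0b00111010 ⊕ 0b00001010 = 0b00110000.
P[5]: S = E(K, 0b00001010) = 0b00110101; 0b00000011 ⊕ 0b00110101 = 0b00110110.
P[6]: S = E(K, 0b00110101) = 0b11001100; 0b00010000 ⊕ 0b11001100 = 0b11011100.

P[1] = 0b01011010, P[2] = 0b00110100, P[3] = 0b00111101, P[4] = 0b00110000, P[5] = 0b00110110, P[6] = 0b11011100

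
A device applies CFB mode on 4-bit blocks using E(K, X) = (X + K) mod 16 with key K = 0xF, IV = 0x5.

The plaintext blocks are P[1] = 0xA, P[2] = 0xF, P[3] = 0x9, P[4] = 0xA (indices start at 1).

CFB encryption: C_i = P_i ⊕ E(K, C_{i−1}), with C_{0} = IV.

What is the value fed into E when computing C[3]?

C[1]: E(K, 0x5) = 0x4; 0xA ⊕ 0x4 = 0xE.
C[2]: E(K, 0xE) = 0xD; 0xF ⊕ 0xD = 0x2.
C[3]: E(K, 0x2) = 0x1; 0x9 ⊕ 0x1 = 0x8.
So the input to E for block [3] is 0x2.

0x2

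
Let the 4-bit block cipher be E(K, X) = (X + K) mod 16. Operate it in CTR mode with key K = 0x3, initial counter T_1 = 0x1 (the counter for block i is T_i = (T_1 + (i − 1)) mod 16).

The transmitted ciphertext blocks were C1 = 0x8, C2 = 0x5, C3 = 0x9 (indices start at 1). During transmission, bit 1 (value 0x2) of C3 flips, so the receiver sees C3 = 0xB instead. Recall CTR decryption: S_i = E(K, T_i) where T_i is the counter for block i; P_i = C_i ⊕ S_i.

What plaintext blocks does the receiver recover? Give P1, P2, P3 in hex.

P1 = 0xC, P2 = 0x0, P3 = 0xD

Only C3 changed, to 0xB. In CTR, a change in C_i flips the same bit in P_i only; the keystream is unaffected. Decrypting the received ciphertext:
P1: T = 0x1, S = E(K, T) = 0x4; 0x8 ⊕ 0x4 = 0xC.
P2: T = 0x2, S = E(K, T) = 0x5; 0x5 ⊕ 0x5 = 0x0.
P3: T = 0x3, S = E(K, T) = 0x6; 0xB ⊕ 0x6 = 0xD.
Blocks that differ from the original plaintext: P3.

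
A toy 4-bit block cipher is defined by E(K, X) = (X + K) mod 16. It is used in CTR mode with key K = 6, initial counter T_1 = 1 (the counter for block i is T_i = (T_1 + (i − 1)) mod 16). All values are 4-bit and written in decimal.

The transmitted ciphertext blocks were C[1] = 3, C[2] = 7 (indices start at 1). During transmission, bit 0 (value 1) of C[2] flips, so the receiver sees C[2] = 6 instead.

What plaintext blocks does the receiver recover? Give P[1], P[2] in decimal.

P[1] = 4, P[2] = 14

CTR decryption: S_i = E(K, T_i) where T_i is the counter for block i; P_i = C_i ⊕ S_i.
Only C[2] changed, to 6. In CTR, a change in C_i flips the same bit in P_i only; the keystream is unaffected. Decrypting the received ciphertext:
P[1]: T = 1, S = E(K, T) = 7; 3 ⊕ 7 = 4.
P[2]: T = 2, S = E(K, T) = 8; 6 ⊕ 8 = 14.
Blocks that differ from the original plaintext: P[2].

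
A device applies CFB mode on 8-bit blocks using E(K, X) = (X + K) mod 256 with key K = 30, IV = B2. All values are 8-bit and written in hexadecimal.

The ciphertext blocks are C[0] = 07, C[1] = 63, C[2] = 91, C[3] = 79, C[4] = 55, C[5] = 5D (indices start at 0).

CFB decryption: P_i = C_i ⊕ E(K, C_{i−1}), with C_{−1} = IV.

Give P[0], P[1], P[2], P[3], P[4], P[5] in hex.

P[0] = E5, P[1] = 54, P[2] = 02, P[3] = B8, P[4] = FC, P[5] = D8

P[0]: E(K, B2) = E2; 07 ⊕ E2 = E5.
P[1]: E(K, 07) = 37; 63 ⊕ 37 = 54.
P[2]: E(K, 63) = 93; 91 ⊕ 93 = 02.
P[3]: E(K, 91) = C1; 79 ⊕ C1 = B8.
P[4]: E(K, 79) = A9; 55 ⊕ A9 = FC.
P[5]: E(K, 55) = 85; 5D ⊕ 85 = D8.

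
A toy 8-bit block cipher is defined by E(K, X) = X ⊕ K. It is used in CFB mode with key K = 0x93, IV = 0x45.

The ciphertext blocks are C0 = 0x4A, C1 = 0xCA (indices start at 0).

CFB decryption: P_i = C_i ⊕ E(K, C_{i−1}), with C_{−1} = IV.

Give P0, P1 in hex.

P0 = 0x9C, P1 = 0x13

P0: E(K, 0x45) = 0xD6; 0x4A ⊕ 0xD6 = 0x9C.
P1: E(K, 0x4A) = 0xD9; 0xCA ⊕ 0xD9 = 0x13.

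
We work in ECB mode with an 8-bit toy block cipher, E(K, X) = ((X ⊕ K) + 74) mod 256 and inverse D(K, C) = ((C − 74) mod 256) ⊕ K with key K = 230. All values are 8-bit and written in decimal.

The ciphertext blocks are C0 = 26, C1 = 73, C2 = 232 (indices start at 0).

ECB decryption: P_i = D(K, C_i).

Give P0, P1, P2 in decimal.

P0: D(K, 26) = 54.
P1: D(K, 73) = 25.
P2: D(K, 232) = 120.

P0 = 54, P1 = 25, P2 = 120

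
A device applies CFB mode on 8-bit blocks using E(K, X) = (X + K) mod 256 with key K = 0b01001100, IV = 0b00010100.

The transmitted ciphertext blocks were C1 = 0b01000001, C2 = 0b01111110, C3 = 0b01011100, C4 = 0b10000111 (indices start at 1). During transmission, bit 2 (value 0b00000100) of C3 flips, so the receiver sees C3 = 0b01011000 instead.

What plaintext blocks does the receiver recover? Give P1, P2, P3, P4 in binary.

CFB decryption: P_i = C_i ⊕ E(K, C_{i−1}), with C_{0} = IV.
Only C3 changed, to 0b01011000. In CFB, a change in C_i flips the same bit in P_i and garbles P_{i+1}. Decrypting the received ciphertext:
P1: E(K, 0b00010100) = 0b01100000; 0b01000001 ⊕ 0b01100000 = 0b00100001.
P2: E(K, 0b01000001) = 0b10001101; 0b01111110 ⊕ 0b10001101 = 0b11110011.
P3: E(K, 0b01111110) = 0b11001010; 0b01011000 ⊕ 0b11001010 = 0b10010010.
P4: E(K, 0b01011000) = 0b10100100; 0b10000111 ⊕ 0b10100100 = 0b00100011.
Blocks that differ from the original plaintext: P3, P4.

P1 = 0b00100001, P2 = 0b11110011, P3 = 0b10010010, P4 = 0b00100011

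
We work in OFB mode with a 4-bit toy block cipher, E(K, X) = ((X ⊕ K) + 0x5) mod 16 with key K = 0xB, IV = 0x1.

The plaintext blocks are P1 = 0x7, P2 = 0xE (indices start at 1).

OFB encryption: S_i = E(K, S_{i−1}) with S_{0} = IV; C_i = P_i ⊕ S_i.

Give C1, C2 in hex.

C1: S = E(K, 0x1) = 0xF; 0x7 ⊕ 0xF = 0x8.
C2: S = E(K, 0xF) = 0x9; 0xE ⊕ 0x9 = 0x7.

C1 = 0x8, C2 = 0x7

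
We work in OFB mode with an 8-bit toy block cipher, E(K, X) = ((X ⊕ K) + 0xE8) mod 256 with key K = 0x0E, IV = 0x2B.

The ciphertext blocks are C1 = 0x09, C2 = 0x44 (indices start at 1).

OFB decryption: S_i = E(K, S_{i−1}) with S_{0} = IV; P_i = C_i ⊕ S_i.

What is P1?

P1 = 0x04

P1: S = E(K, 0x2B) = 0x0D; 0x09 ⊕ 0x0D = 0x04.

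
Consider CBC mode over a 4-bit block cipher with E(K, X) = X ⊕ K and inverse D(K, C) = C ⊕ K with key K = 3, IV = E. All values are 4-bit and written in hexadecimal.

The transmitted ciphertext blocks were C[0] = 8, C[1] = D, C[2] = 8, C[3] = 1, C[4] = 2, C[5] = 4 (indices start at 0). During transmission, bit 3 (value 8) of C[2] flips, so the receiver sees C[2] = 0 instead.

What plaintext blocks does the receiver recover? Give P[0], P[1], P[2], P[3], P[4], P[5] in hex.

CBC decryption: P_i = D(K, C_i) ⊕ C_{i−1}, with C_{−1} = IV.
Only C[2] changed, to 0. In CBC, a change in C_i garbles P_i and flips the same bit in P_{i+1}. Decrypting the received ciphertext:
P[0]: D(K, 8) = B; B ⊕ E = 5.
P[1]: D(K, D) = E; E ⊕ 8 = 6.
P[2]: D(K, 0) = 3; 3 ⊕ D = E.
P[3]: D(K, 1) = 2; 2 ⊕ 0 = 2.
P[4]: D(K, 2) = 1; 1 ⊕ 1 = 0.
P[5]: D(K, 4) = 7; 7 ⊕ 2 = 5.
Blocks that differ from the original plaintext: P[2], P[3].

P[0] = 5, P[1] = 6, P[2] = E, P[3] = 2, P[4] = 0, P[5] = 5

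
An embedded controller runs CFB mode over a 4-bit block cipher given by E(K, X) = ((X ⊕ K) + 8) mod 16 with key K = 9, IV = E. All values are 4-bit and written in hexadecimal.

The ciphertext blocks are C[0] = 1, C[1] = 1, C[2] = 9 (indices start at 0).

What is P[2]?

CFB decryption: P_i = C_i ⊕ E(K, C_{i−1}), with C_{−1} = IV.
P[2]: E(K, 1) = 0; 9 ⊕ 0 = 9.

P[2] = 9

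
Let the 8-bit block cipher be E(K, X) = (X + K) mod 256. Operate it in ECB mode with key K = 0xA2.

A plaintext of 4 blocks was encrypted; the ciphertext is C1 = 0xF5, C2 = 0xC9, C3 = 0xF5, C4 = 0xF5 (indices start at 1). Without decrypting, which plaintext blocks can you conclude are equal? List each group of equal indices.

P1 = P3 = P4

ECB encrypts each block independently with the same key, so equal ciphertext blocks imply equal plaintext blocks.
C1 = C3 = C4 = 0xF5, so P1 = P3 = P4.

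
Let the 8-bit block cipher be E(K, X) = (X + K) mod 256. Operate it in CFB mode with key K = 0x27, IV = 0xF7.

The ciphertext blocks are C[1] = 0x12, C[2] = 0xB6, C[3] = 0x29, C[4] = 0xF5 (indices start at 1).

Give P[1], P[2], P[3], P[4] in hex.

P[1] = 0x0C, P[2] = 0x8F, P[3] = 0xF4, P[4] = 0xA5

CFB decryption: P_i = C_i ⊕ E(K, C_{i−1}), with C_{0} = IV.
P[1]: E(K, 0xF7) = 0x1E; 0x12 ⊕ 0x1E = 0x0C.
P[2]: E(K, 0x12) = 0x39; 0xB6 ⊕ 0x39 = 0x8F.
P[3]: E(K, 0xB6) = 0xDD; 0x29 ⊕ 0xDD = 0xF4.
P[4]: E(K, 0x29) = 0x50; 0xF5 ⊕ 0x50 = 0xA5.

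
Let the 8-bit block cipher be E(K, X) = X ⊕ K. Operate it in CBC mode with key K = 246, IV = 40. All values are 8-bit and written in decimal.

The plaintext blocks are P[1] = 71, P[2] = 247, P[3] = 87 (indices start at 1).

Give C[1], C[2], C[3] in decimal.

C[1] = 153, C[2] = 152, C[3] = 57

CBC encryption: C_i = E(K, P_i ⊕ C_{i−1}), with C_{0} = IV.
C[1]: P[1] ⊕ 40 = 111; E(K, 111) = 153.
C[2]: P[2] ⊕ 153 = 110; E(K, 110) = 152.
C[3]: P[3] ⊕ 152 = 207; E(K, 207) = 57.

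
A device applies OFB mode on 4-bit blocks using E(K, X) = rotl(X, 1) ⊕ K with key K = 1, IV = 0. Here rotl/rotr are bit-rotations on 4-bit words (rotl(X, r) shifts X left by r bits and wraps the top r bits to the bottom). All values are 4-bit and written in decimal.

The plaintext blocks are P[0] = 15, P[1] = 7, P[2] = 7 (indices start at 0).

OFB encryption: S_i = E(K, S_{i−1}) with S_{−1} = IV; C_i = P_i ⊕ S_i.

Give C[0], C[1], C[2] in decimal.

C[0] = 14, C[1] = 4, C[2] = 0

C[0]: S = E(K, 0) = 1; 15 ⊕ 1 = 14.
C[1]: S = E(K, 1) = 3; 7 ⊕ 3 = 4.
C[2]: S = E(K, 3) = 7; 7 ⊕ 7 = 0.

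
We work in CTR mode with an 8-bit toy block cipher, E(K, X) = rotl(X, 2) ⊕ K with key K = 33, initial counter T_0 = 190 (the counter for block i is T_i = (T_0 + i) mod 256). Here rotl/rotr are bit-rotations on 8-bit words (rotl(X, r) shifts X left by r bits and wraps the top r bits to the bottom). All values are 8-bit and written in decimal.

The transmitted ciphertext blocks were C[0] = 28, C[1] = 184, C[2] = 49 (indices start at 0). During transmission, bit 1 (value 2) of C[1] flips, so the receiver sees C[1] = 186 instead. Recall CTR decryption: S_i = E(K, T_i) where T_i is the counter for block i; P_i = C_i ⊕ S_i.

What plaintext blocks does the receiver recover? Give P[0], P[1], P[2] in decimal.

P[0] = 199, P[1] = 101, P[2] = 19

Only C[1] changed, to 186. In CTR, a change in C_i flips the same bit in P_i only; the keystream is unaffected. Decrypting the received ciphertext:
P[0]: T = 190, S = E(K, T) = 219; 28 ⊕ 219 = 199.
P[1]: T = 191, S = E(K, T) = 223; 186 ⊕ 223 = 101.
P[2]: T = 192, S = E(K, T) = 34; 49 ⊕ 34 = 19.
Blocks that differ from the original plaintext: P[1].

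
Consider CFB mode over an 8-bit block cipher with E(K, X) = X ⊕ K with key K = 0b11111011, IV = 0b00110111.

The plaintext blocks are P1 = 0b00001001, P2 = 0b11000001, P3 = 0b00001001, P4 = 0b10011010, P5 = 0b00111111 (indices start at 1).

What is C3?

C3 = 0b00001101

CFB encryption: C_i = P_i ⊕ E(K, C_{i−1}), with C_{0} = IV.
C1: E(K, 0b00110111) = 0b11001100; 0b00001001 ⊕ 0b11001100 = 0b11000101.
C2: E(K, 0b11000101) = 0b00111110; 0b11000001 ⊕ 0b00111110 = 0b11111111.
C3: E(K, 0b11111111) = 0b00000100; 0b00001001 ⊕ 0b00000100 = 0b00001101.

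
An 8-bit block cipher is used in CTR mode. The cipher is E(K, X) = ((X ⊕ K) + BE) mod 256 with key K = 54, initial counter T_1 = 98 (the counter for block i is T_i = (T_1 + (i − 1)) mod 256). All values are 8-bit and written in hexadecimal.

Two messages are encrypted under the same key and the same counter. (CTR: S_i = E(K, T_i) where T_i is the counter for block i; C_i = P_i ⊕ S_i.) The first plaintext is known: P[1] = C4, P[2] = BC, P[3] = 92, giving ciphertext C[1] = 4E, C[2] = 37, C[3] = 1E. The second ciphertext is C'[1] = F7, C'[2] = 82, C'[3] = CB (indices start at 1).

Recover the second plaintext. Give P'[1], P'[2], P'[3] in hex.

In CTR with a reused counter, both messages share the same keystream S_i, so C_i ⊕ C'_i = P_i ⊕ P'_i and thus P'_i = P_i ⊕ C_i ⊕ C'_i.
P'[1]: C4 ⊕ 4E ⊕ F7 = 7D.
P'[2]: BC ⊕ 37 ⊕ 82 = 09.
P'[3]: 92 ⊕ 1E ⊕ CB = 47.

P'[1] = 7D, P'[2] = 09, P'[3] = 47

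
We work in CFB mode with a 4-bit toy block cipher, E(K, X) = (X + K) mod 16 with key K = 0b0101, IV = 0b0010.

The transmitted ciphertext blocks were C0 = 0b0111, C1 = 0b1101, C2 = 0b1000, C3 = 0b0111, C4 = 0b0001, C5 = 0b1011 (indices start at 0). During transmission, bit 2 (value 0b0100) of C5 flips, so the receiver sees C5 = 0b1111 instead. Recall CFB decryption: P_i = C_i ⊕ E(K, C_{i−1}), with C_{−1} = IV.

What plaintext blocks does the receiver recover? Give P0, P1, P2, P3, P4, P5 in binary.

Only C5 changed, to 0b1111. In CFB, a change in C_i flips the same bit in P_i and garbles P_{i+1}. Decrypting the received ciphertext:
P0: E(K, 0b0010) = 0b0111; 0b0111 ⊕ 0b0111 = 0b0000.
P1: E(K, 0b0111) = 0b1100; 0b1101 ⊕ 0b1100 = 0b0001.
P2: E(K, 0b1101) = 0b0010; 0b1000 ⊕ 0b0010 = 0b1010.
P3: E(K, 0b1000) = 0b1101; 0b0111 ⊕ 0b1101 = 0b1010.
P4: E(K, 0b0111) = 0b1100; 0b0001 ⊕ 0b1100 = 0b1101.
P5: E(K, 0b0001) = 0b0110; 0b1111 ⊕ 0b0110 = 0b1001.
Blocks that differ from the original plaintext: P5.

P0 = 0b0000, P1 = 0b0001, P2 = 0b1010, P3 = 0b1010, P4 = 0b1101, P5 = 0b1001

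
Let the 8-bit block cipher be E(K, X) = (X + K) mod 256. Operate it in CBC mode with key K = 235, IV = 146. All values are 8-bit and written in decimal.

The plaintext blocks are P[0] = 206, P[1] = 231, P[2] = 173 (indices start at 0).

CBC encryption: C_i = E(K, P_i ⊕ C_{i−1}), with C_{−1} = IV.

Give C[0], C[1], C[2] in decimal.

C[0] = 71, C[1] = 139, C[2] = 17

C[0]: P[0] ⊕ 146 = 92; E(K, 92) = 71.
C[1]: P[1] ⊕ 71 = 160; E(K, 160) = 139.
C[2]: P[2] ⊕ 139 = 38; E(K, 38) = 17.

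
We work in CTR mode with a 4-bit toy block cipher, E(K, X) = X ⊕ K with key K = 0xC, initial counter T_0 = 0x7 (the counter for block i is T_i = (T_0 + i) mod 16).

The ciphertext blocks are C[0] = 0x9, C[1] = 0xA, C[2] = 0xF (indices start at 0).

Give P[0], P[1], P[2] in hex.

P[0] = 0x2, P[1] = 0xE, P[2] = 0xA

CTR decryption: S_i = E(K, T_i) where T_i is the counter for block i; P_i = C_i ⊕ S_i.
P[0]: T = 0x7, S = E(K, T) = 0xB; 0x9 ⊕ 0xB = 0x2.
P[1]: T = 0x8, S = E(K, T) = 0x4; 0xA ⊕ 0x4 = 0xE.
P[2]: T = 0x9, S = E(K, T) = 0x5; 0xF ⊕ 0x5 = 0xA.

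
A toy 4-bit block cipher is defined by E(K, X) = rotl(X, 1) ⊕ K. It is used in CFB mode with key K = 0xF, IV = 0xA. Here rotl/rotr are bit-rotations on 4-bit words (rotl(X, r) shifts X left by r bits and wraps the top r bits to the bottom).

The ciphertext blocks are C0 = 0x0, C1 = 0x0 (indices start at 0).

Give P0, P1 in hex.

P0 = 0xA, P1 = 0xF

CFB decryption: P_i = C_i ⊕ E(K, C_{i−1}), with C_{−1} = IV.
P0: E(K, 0xA) = 0xA; 0x0 ⊕ 0xA = 0xA.
P1: E(K, 0x0) = 0xF; 0x0 ⊕ 0xF = 0xF.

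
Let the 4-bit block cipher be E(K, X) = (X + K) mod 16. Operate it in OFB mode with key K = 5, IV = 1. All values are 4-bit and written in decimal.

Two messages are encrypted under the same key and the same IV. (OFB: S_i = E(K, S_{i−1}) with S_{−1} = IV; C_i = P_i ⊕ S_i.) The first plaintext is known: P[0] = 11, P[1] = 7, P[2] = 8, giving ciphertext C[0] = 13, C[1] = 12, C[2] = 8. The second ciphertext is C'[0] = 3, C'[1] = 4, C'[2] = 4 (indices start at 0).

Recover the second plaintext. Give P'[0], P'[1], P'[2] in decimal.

In OFB with a reused IV, both messages share the same keystream S_i, so C_i ⊕ C'_i = P_i ⊕ P'_i and thus P'_i = P_i ⊕ C_i ⊕ C'_i.
P'[0]: 11 ⊕ 13 ⊕ 3 = 5.
P'[1]: 7 ⊕ 12 ⊕ 4 = 15.
P'[2]: 8 ⊕ 8 ⊕ 4 = 4.

P'[0] = 5, P'[1] = 15, P'[2] = 4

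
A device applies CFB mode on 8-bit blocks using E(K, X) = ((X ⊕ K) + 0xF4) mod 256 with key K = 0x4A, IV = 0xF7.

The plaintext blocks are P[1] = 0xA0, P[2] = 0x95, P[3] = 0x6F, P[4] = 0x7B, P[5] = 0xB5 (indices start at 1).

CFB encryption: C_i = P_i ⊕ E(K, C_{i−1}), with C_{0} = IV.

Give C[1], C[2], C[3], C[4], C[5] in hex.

C[1]: E(K, 0xF7) = 0xB1; 0xA0 ⊕ 0xB1 = 0x11.
C[2]: E(K, 0x11) = 0x4F; 0x95 ⊕ 0x4F = 0xDA.
C[3]: E(K, 0xDA) = 0x84; 0x6F ⊕ 0x84 = 0xEB.
C[4]: E(K, 0xEB) = 0x95; 0x7B ⊕ 0x95 = 0xEE.
C[5]: E(K, 0xEE) = 0x98; 0xB5 ⊕ 0x98 = 0x2D.

C[1] = 0x11, C[2] = 0xDA, C[3] = 0xEB, C[4] = 0xEE, C[5] = 0x2D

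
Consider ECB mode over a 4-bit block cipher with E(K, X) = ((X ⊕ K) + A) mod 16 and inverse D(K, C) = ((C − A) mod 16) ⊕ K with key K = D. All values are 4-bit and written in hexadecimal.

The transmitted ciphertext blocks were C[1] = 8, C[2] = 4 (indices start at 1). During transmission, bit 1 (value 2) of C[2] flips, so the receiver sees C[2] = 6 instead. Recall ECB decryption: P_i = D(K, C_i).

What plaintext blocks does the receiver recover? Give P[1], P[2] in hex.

Only C[2] changed, to 6. In ECB, a change in C_i affects only P_i. Decrypting the received ciphertext:
P[1]: D(K, 8) = 3.
P[2]: D(K, 6) = 1.
Blocks that differ from the original plaintext: P[2].

P[1] = 3, P[2] = 1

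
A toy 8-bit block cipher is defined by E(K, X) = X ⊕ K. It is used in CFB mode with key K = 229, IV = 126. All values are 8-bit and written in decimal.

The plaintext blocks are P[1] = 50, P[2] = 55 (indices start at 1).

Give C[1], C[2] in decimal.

C[1] = 169, C[2] = 123

CFB encryption: C_i = P_i ⊕ E(K, C_{i−1}), with C_{0} = IV.
C[1]: E(K, 126) = 155; 50 ⊕ 155 = 169.
C[2]: E(K, 169) = 76; 55 ⊕ 76 = 123.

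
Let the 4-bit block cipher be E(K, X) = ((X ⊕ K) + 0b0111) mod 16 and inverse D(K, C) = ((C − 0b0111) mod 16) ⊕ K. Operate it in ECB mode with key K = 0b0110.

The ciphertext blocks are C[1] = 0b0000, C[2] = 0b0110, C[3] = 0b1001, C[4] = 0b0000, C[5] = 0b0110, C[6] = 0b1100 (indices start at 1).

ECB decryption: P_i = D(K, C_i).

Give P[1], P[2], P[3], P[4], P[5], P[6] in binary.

P[1] = 0b1111, P[2] = 0b1001, P[3] = 0b0100, P[4] = 0b1111, P[5] = 0b1001, P[6] = 0b0011

P[1]: D(K, 0b0000) = 0b1111.
P[2]: D(K, 0b0110) = 0b1001.
P[3]: D(K, 0b1001) = 0b0100.
P[4]: D(K, 0b0000) = 0b1111.
P[5]: D(K, 0b0110) = 0b1001.
P[6]: D(K, 0b1100) = 0b0011.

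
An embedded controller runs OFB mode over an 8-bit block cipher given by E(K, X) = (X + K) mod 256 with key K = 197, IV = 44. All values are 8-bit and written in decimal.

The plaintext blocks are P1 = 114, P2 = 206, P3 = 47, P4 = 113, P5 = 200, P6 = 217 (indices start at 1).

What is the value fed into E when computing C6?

OFB encryption: S_i = E(K, S_{i−1}) with S_{0} = IV; C_i = P_i ⊕ S_i.
C1: S = E(K, 44) = 241; 114 ⊕ 241 = 131.
C2: S = E(K, 241) = 182; 206 ⊕ 182 = 120.
C3: S = E(K, 182) = 123; 47 ⊕ 123 = 84.
C4: S = E(K, 123) = 64; 113 ⊕ 64 = 49.
C5: S = E(K, 64) = 5; 200 ⊕ 5 = 205.
C6: S = E(K, 5) = 202; 217 ⊕ 202 = 19.
So the input to E for block 6 is 5.

5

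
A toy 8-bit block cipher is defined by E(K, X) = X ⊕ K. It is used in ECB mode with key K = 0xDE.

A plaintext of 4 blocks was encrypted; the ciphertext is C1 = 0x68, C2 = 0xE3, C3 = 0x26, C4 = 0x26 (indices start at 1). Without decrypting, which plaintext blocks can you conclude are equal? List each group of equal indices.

P3 = P4

ECB encrypts each block independently with the same key, so equal ciphertext blocks imply equal plaintext blocks.
C3 = C4 = 0x26, so P3 = P4.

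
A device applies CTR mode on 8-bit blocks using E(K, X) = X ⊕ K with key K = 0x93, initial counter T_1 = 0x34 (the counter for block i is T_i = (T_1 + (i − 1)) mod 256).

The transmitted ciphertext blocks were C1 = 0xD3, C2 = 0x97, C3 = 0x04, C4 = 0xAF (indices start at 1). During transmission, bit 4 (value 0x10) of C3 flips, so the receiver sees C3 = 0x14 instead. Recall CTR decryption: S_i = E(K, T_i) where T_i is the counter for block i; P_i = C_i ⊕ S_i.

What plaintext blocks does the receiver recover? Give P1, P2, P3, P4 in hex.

Only C3 changed, to 0x14. In CTR, a change in C_i flips the same bit in P_i only; the keystream is unaffected. Decrypting the received ciphertext:
P1: T = 0x34, S = E(K, T) = 0xA7; 0xD3 ⊕ 0xA7 = 0x74.
P2: T = 0x35, S = E(K, T) = 0xA6; 0x97 ⊕ 0xA6 = 0x31.
P3: T = 0x36, S = E(K, T) = 0xA5; 0x14 ⊕ 0xA5 = 0xB1.
P4: T = 0x37, S = E(K, T) = 0xA4; 0xAF ⊕ 0xA4 = 0x0B.
Blocks that differ from the original plaintext: P3.

P1 = 0x74, P2 = 0x31, P3 = 0xB1, P4 = 0x0B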